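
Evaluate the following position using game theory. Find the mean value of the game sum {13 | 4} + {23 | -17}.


G1 = {13 | 4}, G2 = {23 | -17}
Each is a switch {a | b} with numbers a > b; its mean value is (a + b)/2, and mean value is additive over game sums: m(G1 + G2) = m(G1) + m(G2).
Mean of G1 = (13 + (4))/2 = 17/2 = 17/2
Mean of G2 = (23 + (-17))/2 = 6/2 = 3
Mean of G1 + G2 = 17/2 + 3 = 23/2

23/2


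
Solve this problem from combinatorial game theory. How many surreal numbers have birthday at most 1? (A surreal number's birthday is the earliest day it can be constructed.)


Day 0: {|} = 0 is born. Count = 1.
Day n: the number of surreal numbers born by day n is 2^(n+1) - 1.
By day 0: 2^1 - 1 = 1
By day 1: 2^2 - 1 = 3
By day 1: 3 surreal numbers.

3


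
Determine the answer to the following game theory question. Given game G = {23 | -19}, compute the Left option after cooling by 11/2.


Original game: {23 | -19} (a switch {a | b} with a > b).
Cooling by t (for t below the temperature (a - b)/2 = 21) taxes each move by t: {a | b} cooled by t is {a - t | b + t}.
Cooling amount: t = 11/2
Cooled Left option: 23 - 11/2 = 35/2
Cooled Right option: -19 + 11/2 = -27/2
Cooled game: {35/2 | -27/2}
Left option = 35/2

35/2


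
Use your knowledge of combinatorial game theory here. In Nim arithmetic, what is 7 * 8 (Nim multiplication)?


Nim multiplication is bilinear over XOR: (u XOR v) * w = (u*w) XOR (v*w).
So we split each operand into its bit components and XOR the pairwise Nim products.
7 = 1 + 2 + 4 (as XOR of powers of 2).
8 = 8 (as XOR of powers of 2).
Using the standard Nim-product table on single bits:
  2*2 = 3,   2*4 = 8,   2*8 = 12,
  4*4 = 6,   4*8 = 11,  8*8 = 13,
and  1*x = x (identity), k*l = l*k (commutative).
Pairwise Nim products:
  1 * 8 = 8
  2 * 8 = 12
  4 * 8 = 11
XOR them: 8 XOR 12 XOR 11 = 15.
Result: 7 * 8 = 15 (in Nim).

15


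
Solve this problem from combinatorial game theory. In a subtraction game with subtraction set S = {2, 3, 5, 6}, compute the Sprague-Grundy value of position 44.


The subtraction set is S = {2, 3, 5, 6}.
G(k) = mex{ G(k - s) : s in S, s <= k }. We compute iteratively: G(0) = 0.
G(1) = mex({}) = 0
G(2) = mex({0}) = 1
G(3) = mex({0}) = 1
G(4) = mex({0, 1}) = 2
G(5) = mex({0, 1}) = 2
G(6) = mex({0, 1, 2}) = 3
G(7) = mex({0, 1, 2}) = 3
G(8) = mex({1, 2, 3}) = 0
G(9) = mex({1, 2, 3}) = 0
G(10) = mex({0, 2, 3}) = 1
G(11) = mex({0, 2, 3}) = 1
G(12) = mex({0, 1, 3}) = 2
G(13) = mex({0, 1, 3}) = 2
Observe that G(8)..G(13) = 0, 0, 1, 1, 2, 2 repeats G(0)..G(5) = 0, 0, 1, 1, 2, 2.
For k >= max(S) = 6, G(k) is determined by the previous 6 values G(k-6)..G(k-1); a window of 6 consecutive values has recurred shifted by 8, so by induction G(k + 8) = G(k) for all k >= 0: the sequence is periodic from the start with period 8.
One period: G(0..7) = 0, 0, 1, 1, 2, 2, 3, 3.
44 mod 8 = 4, so G(44) = G(4) = 2.

2


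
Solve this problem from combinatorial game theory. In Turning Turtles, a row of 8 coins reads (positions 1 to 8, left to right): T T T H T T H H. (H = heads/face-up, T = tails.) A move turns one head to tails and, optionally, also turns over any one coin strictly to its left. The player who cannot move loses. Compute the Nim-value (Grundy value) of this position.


Coins: T T T H T T H H
Key fact: a single head at position k behaves exactly like a Nim heap of size k (turning it to T and optionally flipping a coin at j < k corresponds to moving the heap from k to j, or to 0), and heads combine as a disjunctive sum (two heads at the same place would cancel, matching j XOR j = 0). So the Nim-value is the XOR of the 1-indexed positions of the heads.
Face-up positions (1-indexed): [4, 7, 8]
XOR 0 with 4: 0 XOR 4 = 4
XOR 4 with 7: 4 XOR 7 = 3
XOR 3 with 8: 3 XOR 8 = 11
Nim-value = 11

11


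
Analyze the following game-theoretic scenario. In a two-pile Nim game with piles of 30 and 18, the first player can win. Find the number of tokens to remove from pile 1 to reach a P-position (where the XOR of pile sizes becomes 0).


Piles: 30 and 18
Current XOR: 30 XOR 18 = 12 (non-zero, so this is an N-position).
To make the XOR zero, we need to find a move that balances the piles.
For pile 1 (size 30): target = 30 XOR 12 = 18
We reduce pile 1 from 30 to 18.
Tokens removed: 30 - 18 = 12
Verification: 18 XOR 18 = 0

12


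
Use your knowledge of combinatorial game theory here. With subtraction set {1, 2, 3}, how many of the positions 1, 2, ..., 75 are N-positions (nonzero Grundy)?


Subtraction set S = {1, 2, 3}, so G(n) = n mod 4.
G(n) = 0 when n is a multiple of 4.
Multiples of 4 in [1, 75]: 18
N-positions (nonzero Grundy) = 75 - 18 = 57

57


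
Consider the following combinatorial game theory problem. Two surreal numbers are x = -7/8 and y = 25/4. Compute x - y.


x = -7/8, y = 25/4
Converting to common denominator: 8
x = -7/8, y = 50/8
x - y = -7/8 - 25/4 = -57/8

-57/8


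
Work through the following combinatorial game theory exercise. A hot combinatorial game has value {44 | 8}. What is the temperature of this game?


The game is {44 | 8}, a switch {a | b} with numbers a > b.
Cooling {a | b} by t gives {a - t | b + t}, which stops being hot when a - t = b + t, i.e. at t = (a - b)/2. So the temperature of a switch is (a - b)/2.
Temperature = (Left option - Right option) / 2
= (44 - (8)) / 2
= 36 / 2
= 18

18


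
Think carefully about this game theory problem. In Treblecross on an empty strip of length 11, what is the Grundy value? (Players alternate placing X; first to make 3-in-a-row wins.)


Treblecross: place X on empty cells; 3-in-a-row wins.
Playing within two cells of an existing X lets the opponent win at once, so sensible play treats the cells i-2..i+2 around each X as dead. The player left with no safe cell loses, so this is a normal-play take-away game on strips of safe cells.
Placing X at cell i (0-indexed) of a strip of k safe cells leaves independent strips of sizes max(0, i-2) and max(0, k-i-3). Hence G(k) = mex{ G(max(0,i-2)) XOR G(max(0,k-i-3)) : 0 <= i < k }, with G(0) = 0.
G(1): splits (0,0):0^0=0 -> mex({0}) = 1
G(2): splits (0,0):0^0=0 -> mex({0}) = 1
G(3): splits (0,0):0^0=0 -> mex({0}) = 1
G(4): splits (0,1):0^1=1 (0,0):0^0=0 -> mex({0, 1}) = 2
G(5): splits (0,2):0^1=1 (0,1):0^1=1 (0,0):0^0=0 -> mex({0, 1}) = 2
G(6) = mex({1}) = 0
G(7) = mex({0, 1, 2}) = 3
G(8) = mex({0, 1, 2}) = 3
G(9) = mex({0, 2}) = 1
G(10) = mex({0, 2, 3}) = 1
G(11) = mex({0, 3}) = 1
Therefore G(11) = 1.

1


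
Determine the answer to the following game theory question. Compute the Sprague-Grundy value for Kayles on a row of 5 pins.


Kayles: a move removes 1 or 2 adjacent pins from a contiguous row.
Removing pins from a row of k leaves two independent rows (a, b) with a + b = k - 1 (one pin) or a + b = k - 2 (two pins); an end removal gives a = 0.
By Sprague-Grundy, G(k) = mex{ G(a) XOR G(b) } over all these splits. G(0) = 0.
G(1): splits (0,0):0^0=0 -> mex({0}) = 1
G(2): splits (0,1):0^1=1 (0,0):0^0=0 -> mex({0, 1}) = 2
G(3): splits (0,2):0^2=2 (1,1):1^1=0 (0,1):0^1=1 -> mex({0, 1, 2}) = 3
G(4): splits (0,3):0^3=3 (1,2):1^2=3 (0,2):0^2=2 (1,1):1^1=0 -> mex({0, 2, 3}) = 1
G(5): splits (0,4):0^1=1 (1,3):1^3=2 (2,2):2^2=0 (0,3):0^3=3 (1,2):1^2=3 -> mex({0, 1, 2, 3}) = 4
Therefore G(5) = 4.

4


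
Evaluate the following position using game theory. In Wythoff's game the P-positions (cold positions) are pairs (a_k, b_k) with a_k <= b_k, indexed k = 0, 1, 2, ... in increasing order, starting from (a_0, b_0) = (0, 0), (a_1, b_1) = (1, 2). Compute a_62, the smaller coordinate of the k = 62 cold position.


By Wythoff's theorem, a_k = floor(k * phi) and b_k = floor(k * phi^2) = a_k + k, where phi = (1 + sqrt(5))/2 is the golden ratio.
phi = (1 + sqrt(5))/2 = 1.618034
k = 62
k * phi = 62 * 1.618034 = 100.318107
a_62 = floor(k * phi) = 100

100


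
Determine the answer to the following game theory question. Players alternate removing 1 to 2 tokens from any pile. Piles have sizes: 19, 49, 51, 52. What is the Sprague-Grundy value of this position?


Subtraction set: {1, 2}
For this subtraction set, G(n) = n mod 3 (period = max + 1 = 3).
Pile 1 (size 19): G(19) = 19 mod 3 = 1
Pile 2 (size 49): G(49) = 49 mod 3 = 1
Pile 3 (size 51): G(51) = 51 mod 3 = 0
Pile 4 (size 52): G(52) = 52 mod 3 = 1
Total Grundy value = XOR of all: 1 XOR 1 XOR 0 XOR 1 = 1

1


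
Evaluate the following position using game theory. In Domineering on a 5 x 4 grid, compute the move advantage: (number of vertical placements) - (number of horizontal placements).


Board is 5 x 4 (rows x cols).
Left (vertical) placements: (rows-1) * cols = 4 * 4 = 16
Right (horizontal) placements: rows * (cols-1) = 5 * 3 = 15
Advantage = Left - Right = 16 - 15 = 1

1


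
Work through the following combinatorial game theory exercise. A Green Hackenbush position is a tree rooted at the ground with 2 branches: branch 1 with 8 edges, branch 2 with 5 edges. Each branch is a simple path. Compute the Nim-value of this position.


The tree has 2 branches from the ground vertex.
In Green Hackenbush, the Nim-value of a simple path of length k is k.
Branch 1: length 8, Nim-value = 8
Branch 2: length 5, Nim-value = 5
Total Nim-value = XOR of all branch values:
0 XOR 8 = 8
8 XOR 5 = 13
Nim-value of the tree = 13

13


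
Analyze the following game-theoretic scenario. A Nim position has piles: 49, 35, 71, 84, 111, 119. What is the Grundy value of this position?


We need the XOR (exclusive or) of all pile sizes.
After XOR-ing pile 1 (size 49): 0 XOR 49 = 49
After XOR-ing pile 2 (size 35): 49 XOR 35 = 18
After XOR-ing pile 3 (size 71): 18 XOR 71 = 85
After XOR-ing pile 4 (size 84): 85 XOR 84 = 1
After XOR-ing pile 5 (size 111): 1 XOR 111 = 110
After XOR-ing pile 6 (size 119): 110 XOR 119 = 25
The Nim-value of this position is 25.

25


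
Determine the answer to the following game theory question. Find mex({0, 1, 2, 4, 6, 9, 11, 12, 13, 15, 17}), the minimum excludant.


Set = {0, 1, 2, 4, 6, 9, 11, 12, 13, 15, 17}
0 is in the set.
1 is in the set.
2 is in the set.
3 is NOT in the set. This is the mex.
mex = 3

3


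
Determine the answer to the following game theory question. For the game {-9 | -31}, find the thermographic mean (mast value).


Game = {-9 | -31}, a switch {a | b} with numbers a > b.
Its thermograph has left wall a - t and right wall b + t, which meet at t = (a - b)/2, where both equal (a + b)/2. So the mast (mean value) is at (a + b)/2.
Mean = (-9 + (-31))/2 = -40/2 = -20

-20


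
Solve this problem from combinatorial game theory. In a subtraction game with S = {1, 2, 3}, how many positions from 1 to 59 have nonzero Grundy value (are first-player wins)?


Subtraction set S = {1, 2, 3}, so G(n) = n mod 4.
G(n) = 0 when n is a multiple of 4.
Multiples of 4 in [1, 59]: 14
N-positions (nonzero Grundy) = 59 - 14 = 45

45


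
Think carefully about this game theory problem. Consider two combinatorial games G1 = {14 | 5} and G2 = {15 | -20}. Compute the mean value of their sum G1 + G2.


G1 = {14 | 5}, G2 = {15 | -20}
Each is a switch {a | b} with numbers a > b; its mean value is (a + b)/2, and mean value is additive over game sums: m(G1 + G2) = m(G1) + m(G2).
Mean of G1 = (14 + (5))/2 = 19/2 = 19/2
Mean of G2 = (15 + (-20))/2 = -5/2 = -5/2
Mean of G1 + G2 = 19/2 + -5/2 = 7

7


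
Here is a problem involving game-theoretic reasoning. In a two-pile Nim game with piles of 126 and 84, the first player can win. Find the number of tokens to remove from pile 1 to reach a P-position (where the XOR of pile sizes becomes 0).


Piles: 126 and 84
Current XOR: 126 XOR 84 = 42 (non-zero, so this is an N-position).
To make the XOR zero, we need to find a move that balances the piles.
For pile 1 (size 126): target = 126 XOR 42 = 84
We reduce pile 1 from 126 to 84.
Tokens removed: 126 - 84 = 42
Verification: 84 XOR 84 = 0

42


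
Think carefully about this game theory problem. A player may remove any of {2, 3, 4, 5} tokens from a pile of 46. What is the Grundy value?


The subtraction set is S = {2, 3, 4, 5}.
G(k) = mex{ G(k - s) : s in S, s <= k }. We compute iteratively: G(0) = 0.
G(1) = mex({}) = 0
G(2) = mex({0}) = 1
G(3) = mex({0}) = 1
G(4) = mex({0, 1}) = 2
G(5) = mex({0, 1}) = 2
G(6) = mex({0, 1, 2}) = 3
G(7) = mex({1, 2}) = 0
G(8) = mex({1, 2, 3}) = 0
G(9) = mex({0, 2, 3}) = 1
G(10) = mex({0, 2, 3}) = 1
G(11) = mex({0, 1, 3}) = 2
Observe that G(7)..G(11) = 0, 0, 1, 1, 2 repeats G(0)..G(4) = 0, 0, 1, 1, 2.
For k >= max(S) = 5, G(k) is determined by the previous 5 values G(k-5)..G(k-1); a window of 5 consecutive values has recurred shifted by 7, so by induction G(k + 7) = G(k) for all k >= 0: the sequence is periodic from the start with period 7.
One period: G(0..6) = 0, 0, 1, 1, 2, 2, 3.
46 mod 7 = 4, so G(46) = G(4) = 2.

2


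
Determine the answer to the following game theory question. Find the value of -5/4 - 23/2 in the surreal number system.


x = -5/4, y = 23/2
Converting to common denominator: 4
x = -5/4, y = 46/4
x - y = -5/4 - 23/2 = -51/4

-51/4


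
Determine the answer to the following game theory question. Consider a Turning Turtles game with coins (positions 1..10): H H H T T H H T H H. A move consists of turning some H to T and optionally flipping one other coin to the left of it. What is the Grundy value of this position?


Coins: H H H T T H H T H H
Key fact: a single head at position k behaves exactly like a Nim heap of size k (turning it to T and optionally flipping a coin at j < k corresponds to moving the heap from k to j, or to 0), and heads combine as a disjunctive sum (two heads at the same place would cancel, matching j XOR j = 0). So the Nim-value is the XOR of the 1-indexed positions of the heads.
Face-up positions (1-indexed): [1, 2, 3, 6, 7, 9, 10]
XOR 0 with 1: 0 XOR 1 = 1
XOR 1 with 2: 1 XOR 2 = 3
XOR 3 with 3: 3 XOR 3 = 0
XOR 0 with 6: 0 XOR 6 = 6
XOR 6 with 7: 6 XOR 7 = 1
XOR 1 with 9: 1 XOR 9 = 8
XOR 8 with 10: 8 XOR 10 = 2
Nim-value = 2

2


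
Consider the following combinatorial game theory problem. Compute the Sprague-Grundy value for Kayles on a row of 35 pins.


Kayles: a move removes 1 or 2 adjacent pins from a contiguous row.
Removing pins from a row of k leaves two independent rows (a, b) with a + b = k - 1 (one pin) or a + b = k - 2 (two pins); an end removal gives a = 0.
By Sprague-Grundy, G(k) = mex{ G(a) XOR G(b) } over all these splits. G(0) = 0.
G(1): splits (0,0):0^0=0 -> mex({0}) = 1
G(2): splits (0,1):0^1=1 (0,0):0^0=0 -> mex({0, 1}) = 2
G(3): splits (0,2):0^2=2 (1,1):1^1=0 (0,1):0^1=1 -> mex({0, 1, 2}) = 3
G(4): splits (0,3):0^3=3 (1,2):1^2=3 (0,2):0^2=2 (1,1):1^1=0 -> mex({0, 2, 3}) = 1
G(5): splits (0,4):0^1=1 (1,3):1^3=2 (2,2):2^2=0 (0,3):0^3=3 (1,2):1^2=3 -> mex({0, 1, 2, 3}) = 4
G(6) = mex({0, 1, 2, 4}) = 3
G(7) = mex({0, 1, 3, 4, 5}) = 2
G(8) = mex({0, 2, 3, 5, 6}) = 1
G(9) = mex({0, 1, 2, 3, 6, 7}) = 4
G(10) = mex({0, 1, 3, 4, 5, 7}) = 2
G(11) = mex({0, 1, 2, 3, 4, 5}) = 6
G(12) = mex({0, 1, 2, 3, 5, 6, 7}) = 4
G(13) = mex({0, 2, 3, 4, 6, 7}) = 1
G(14) = mex({0, 1, 4, 5, 6, 7}) = 2
G(15) = mex({0, 1, 2, 3, 4, 5, 6}) = 7
G(16) = mex({0, 2, 3, 5, 6, 7}) = 1
G(17) = mex({0, 1, 2, 3, 5, 6, 7}) = 4
G(18) = mex({0, 1, 2, 4, 5, 6}) = 3
G(19) = mex({0, 1, 3, 4, 5, 7}) = 2
G(20) = mex({0, 2, 3, 4, 5, 6, 7}) = 1
G(21) = mex({0, 1, 2, 3, 5, 6, 7}) = 4
G(22) = mex({0, 1, 2, 3, 4, 5, 7}) = 6
G(23) = mex({0, 1, 2, 3, 4, 5, 6}) = 7
G(24) = mex({0, 1, 2, 3, 5, 6, 7}) = 4
G(25) = mex({0, 2, 3, 4, 6, 7}) = 1
G(26) = mex({0, 1, 3, 4, 5, 6, 7}) = 2
G(27) = mex({0, 1, 2, 3, 4, 5, 6, 7}) = 8
G(28) = mex({0, 1, 2, 3, 4, 6, 7, 8}) = 5
G(29) = mex({0, 1, 2, 3, 5, 6, 7, 8, 9}) = 4
G(30) = mex({0, 1, 2, 3, 4, 5, 6, 9, 10}) = 7
G(31) = mex({0, 1, 3, 4, 5, 7, 10, 11}) = 2
G(32) = mex({0, 2, 3, 4, 5, 6, 7, 9, 11}) = 1
G(33) = mex({0, 1, 2, 3, 4, 5, 6, 7, 9, 12}) = 8
G(34) = mex({0, 1, 2, 3, 4, 5, 7, 8, 11, 12}) = 6
G(35) = mex({0, 1, 2, 3, 4, 5, 6, 8, 9, 10, 11}) = 7
Therefore G(35) = 7.

7


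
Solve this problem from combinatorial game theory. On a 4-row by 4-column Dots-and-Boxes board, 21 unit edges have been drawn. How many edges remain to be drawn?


Grid: 4 x 4 boxes, i.e. 5 rows and 5 columns of dots.
Horizontal edges: (rows + 1) * cols = 5 * 4 = 20
Vertical edges: rows * (cols + 1) = 4 * 5 = 20
Total edges: 20 + 20 = 40
Edges drawn: 21
Remaining: 40 - 21 = 19

19


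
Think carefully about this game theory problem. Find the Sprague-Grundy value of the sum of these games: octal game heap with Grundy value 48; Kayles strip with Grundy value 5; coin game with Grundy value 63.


By the Sprague-Grundy theorem, the Grundy value of a sum of games is the XOR of individual Grundy values.
octal game heap: Grundy value = 48. Running XOR: 0 XOR 48 = 48
Kayles strip: Grundy value = 5. Running XOR: 48 XOR 5 = 53
coin game: Grundy value = 63. Running XOR: 53 XOR 63 = 10
The combined Grundy value is 10.

10


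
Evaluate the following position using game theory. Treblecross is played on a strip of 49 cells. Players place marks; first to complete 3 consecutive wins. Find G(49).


Treblecross: place X on empty cells; 3-in-a-row wins.
Playing within two cells of an existing X lets the opponent win at once, so sensible play treats the cells i-2..i+2 around each X as dead. The player left with no safe cell loses, so this is a normal-play take-away game on strips of safe cells.
Placing X at cell i (0-indexed) of a strip of k safe cells leaves independent strips of sizes max(0, i-2) and max(0, k-i-3). Hence G(k) = mex{ G(max(0,i-2)) XOR G(max(0,k-i-3)) : 0 <= i < k }, with G(0) = 0.
G(1): splits (0,0):0^0=0 -> mex({0}) = 1
G(2): splits (0,0):0^0=0 -> mex({0}) = 1
G(3): splits (0,0):0^0=0 -> mex({0}) = 1
G(4): splits (0,1):0^1=1 (0,0):0^0=0 -> mex({0, 1}) = 2
G(5): splits (0,2):0^1=1 (0,1):0^1=1 (0,0):0^0=0 -> mex({0, 1}) = 2
G(6) = mex({1}) = 0
G(7) = mex({0, 1, 2}) = 3
G(8) = mex({0, 1, 2}) = 3
G(9) = mex({0, 2}) = 1
G(10) = mex({0, 2, 3}) = 1
G(11) = mex({0, 3}) = 1
G(12) = mex({1, 3}) = 0
G(13) = mex({0, 1, 2, 3}) = 4
G(14) = mex({0, 1, 2}) = 3
G(15) = mex({0, 1, 2}) = 3
G(16) = mex({0, 1, 2, 4}) = 3
G(17) = mex({0, 1, 3, 4}) = 2
G(18) = mex({0, 1, 3, 4}) = 2
G(19) = mex({0, 1, 3, 5}) = 2
G(20) = mex({0, 1, 2, 3, 5}) = 4
G(21) = mex({0, 1, 2, 3, 5}) = 4
G(22) = mex({1, 2, 6}) = 0
G(23) = mex({0, 1, 2, 3, 4, 6}) = 5
G(24) = mex({0, 1, 2, 3, 4}) = 5
G(25) = mex({0, 1, 3, 4, 7}) = 2
G(26) = mex({0, 1, 3, 4, 5, 7}) = 2
G(27) = mex({0, 1, 3, 5}) = 2
G(28) = mex({0, 1, 2, 5}) = 3
G(29) = mex({0, 1, 2, 4, 5, 6}) = 3
G(30) = mex({1, 2, 4, 6}) = 0
G(31) = mex({0, 1, 2, 3, 4, 6}) = 5
G(32) = mex({1, 2, 3, 4, 7}) = 0
G(33) = mex({0, 3, 7}) = 1
G(34) = mex({0, 2, 3, 5, 7}) = 1
G(35) = mex({0, 2, 3, 5, 6}) = 1
G(36) = mex({0, 1, 2, 5, 6}) = 3
G(37) = mex({0, 1, 2, 4, 5, 6}) = 3
G(38) = mex({0, 1, 2, 4}) = 3
G(39) = mex({0, 1, 2, 3, 4, 7}) = 5
G(40) = mex({0, 1, 2, 3, 4, 5, 7}) = 6
G(41) = mex({0, 1, 2, 3, 5, 7}) = 4
G(42) = mex({0, 1, 2, 3, 5, 6, 7}) = 4
G(43) = mex({0, 2, 3, 5, 6}) = 1
G(44) = mex({1, 2, 3, 4, 5, 6}) = 0
G(45) = mex({0, 1, 2, 3, 4, 6, 7}) = 5
G(46) = mex({0, 1, 2, 3, 4, 7}) = 5
G(47) = mex({0, 1, 2, 3, 4, 5, 7}) = 6
G(48) = mex({0, 1, 2, 3, 4, 5, 7}) = 6
G(49) = mex({0, 1, 3, 4, 5, 7}) = 2
Therefore G(49) = 2.

2


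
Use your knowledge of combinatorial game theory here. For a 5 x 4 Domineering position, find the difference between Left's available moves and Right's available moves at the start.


Board is 5 x 4 (rows x cols).
Left (vertical) placements: (rows-1) * cols = 4 * 4 = 16
Right (horizontal) placements: rows * (cols-1) = 5 * 3 = 15
Advantage = Left - Right = 16 - 15 = 1

1


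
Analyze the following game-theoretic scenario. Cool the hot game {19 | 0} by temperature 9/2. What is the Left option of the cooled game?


Original game: {19 | 0} (a switch {a | b} with a > b).
Cooling by t (for t below the temperature (a - b)/2 = 19/2) taxes each move by t: {a | b} cooled by t is {a - t | b + t}.
Cooling amount: t = 9/2
Cooled Left option: 19 - 9/2 = 29/2
Cooled Right option: 0 + 9/2 = 9/2
Cooled game: {29/2 | 9/2}
Left option = 29/2

29/2


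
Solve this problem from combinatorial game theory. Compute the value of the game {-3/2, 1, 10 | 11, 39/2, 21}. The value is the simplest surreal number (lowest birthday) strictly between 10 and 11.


Left options: {-3/2, 1, 10}, max = 10
Right options: {11, 39/2, 21}, min = 11
All options are numbers and max(Left) < min(Right), so by the simplicity theorem the value is the simplest (earliest-born) number strictly between 10 and 11.
No integer lies strictly between 10 and 11, so the value is the dyadic rational m/2^k in the interval with the smallest k (then m odd); search k = 1, 2, ...:
Denominator 2: 21/2 lies strictly between 10 and 11 -- found.
The simplest number in the interval is 21/2.
Game value = 21/2

21/2


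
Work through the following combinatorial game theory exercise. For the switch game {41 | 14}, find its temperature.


The game is {41 | 14}, a switch {a | b} with numbers a > b.
Cooling {a | b} by t gives {a - t | b + t}, which stops being hot when a - t = b + t, i.e. at t = (a - b)/2. So the temperature of a switch is (a - b)/2.
Temperature = (Left option - Right option) / 2
= (41 - (14)) / 2
= 27 / 2
= 27/2

27/2


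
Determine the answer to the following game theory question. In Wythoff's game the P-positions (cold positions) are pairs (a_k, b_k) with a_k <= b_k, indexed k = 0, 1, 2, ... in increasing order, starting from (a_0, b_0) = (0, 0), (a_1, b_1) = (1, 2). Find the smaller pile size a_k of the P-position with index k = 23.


By Wythoff's theorem, a_k = floor(k * phi) and b_k = floor(k * phi^2) = a_k + k, where phi = (1 + sqrt(5))/2 is the golden ratio.
phi = (1 + sqrt(5))/2 = 1.618034
k = 23
k * phi = 23 * 1.618034 = 37.214782
a_23 = floor(k * phi) = 37

37


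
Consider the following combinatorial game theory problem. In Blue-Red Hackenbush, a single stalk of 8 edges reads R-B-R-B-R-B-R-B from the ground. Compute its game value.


Edges (from ground): R-B-R-B-R-B-R-B
By Berlekamp's sign-expansion rule, a Blue-Red Hackenbush stalk has the value of the surreal number whose sign sequence is the edge sequence with B -> + and R -> -.
Sign sequence: -+-+-+-+
Trace the sign expansion in the surreal number tree, starting from 0:
Edge 1: R (sign -) -> bounds (-inf, 0), value = -1
Edge 2: B (sign +) -> bounds (-1, 0), value = -1/2
Edge 3: R (sign -) -> bounds (-1, -1/2), value = -3/4
Edge 4: B (sign +) -> bounds (-3/4, -1/2), value = -5/8
Edge 5: R (sign -) -> bounds (-3/4, -5/8), value = -11/16
Edge 6: B (sign +) -> bounds (-11/16, -5/8), value = -21/32
Edge 7: R (sign -) -> bounds (-11/16, -21/32), value = -43/64
Edge 8: B (sign +) -> bounds (-43/64, -21/32), value = -85/128
Game value = -85/128

-85/128


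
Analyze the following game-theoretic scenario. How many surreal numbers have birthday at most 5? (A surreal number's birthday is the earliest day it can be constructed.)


Day 0: {|} = 0 is born. Count = 1.
Day n: the number of surreal numbers born by day n is 2^(n+1) - 1.
By day 0: 2^1 - 1 = 1
By day 1: 2^2 - 1 = 3
By day 2: 2^3 - 1 = 7
By day 3: 2^4 - 1 = 15
By day 4: 2^5 - 1 = 31
By day 5: 2^6 - 1 = 63
By day 5: 63 surreal numbers.

63


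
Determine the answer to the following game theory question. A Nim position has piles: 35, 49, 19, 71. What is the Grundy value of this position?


We need the XOR (exclusive or) of all pile sizes.
After XOR-ing pile 1 (size 35): 0 XOR 35 = 35
After XOR-ing pile 2 (size 49): 35 XOR 49 = 18
After XOR-ing pile 3 (size 19): 18 XOR 19 = 1
After XOR-ing pile 4 (size 71): 1 XOR 71 = 70
The Nim-value of this position is 70.

70


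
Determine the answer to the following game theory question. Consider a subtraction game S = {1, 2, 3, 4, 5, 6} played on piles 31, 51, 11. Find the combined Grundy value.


Subtraction set: {1, 2, 3, 4, 5, 6}
For this subtraction set, G(n) = n mod 7 (period = max + 1 = 7).
Pile 1 (size 31): G(31) = 31 mod 7 = 3
Pile 2 (size 51): G(51) = 51 mod 7 = 2
Pile 3 (size 11): G(11) = 11 mod 7 = 4
Total Grundy value = XOR of all: 3 XOR 2 XOR 4 = 5

5


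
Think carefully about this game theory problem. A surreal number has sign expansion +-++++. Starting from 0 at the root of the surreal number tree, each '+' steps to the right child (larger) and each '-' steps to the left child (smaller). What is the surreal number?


Sign expansion: +-++++
Rule: track bounds (lo, hi), initially (-inf, +inf). On '+', the current value becomes lo and we move to the simplest number in (value, hi): value + 1 if hi = +inf, otherwise the midpoint (value + hi)/2. On '-', the current value becomes hi and we move to value - 1 if lo = -inf, otherwise the midpoint (lo + value)/2.
Start at 0.
Step 1: sign = +, move right. Bounds: (0, +inf). Value = 1
Step 2: sign = -, move left. Bounds: (0, 1). Value = 1/2
Step 3: sign = +, move right. Bounds: (1/2, 1). Value = 3/4
Step 4: sign = +, move right. Bounds: (3/4, 1). Value = 7/8
Step 5: sign = +, move right. Bounds: (7/8, 1). Value = 15/16
Step 6: sign = +, move right. Bounds: (15/16, 1). Value = 31/32
The surreal number with sign expansion +-++++ is 31/32.

31/32


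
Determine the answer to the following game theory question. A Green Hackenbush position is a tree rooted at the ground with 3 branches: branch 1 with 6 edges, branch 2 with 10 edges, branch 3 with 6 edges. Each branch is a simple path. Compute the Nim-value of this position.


The tree has 3 branches from the ground vertex.
In Green Hackenbush, the Nim-value of a simple path of length k is k.
Branch 1: length 6, Nim-value = 6
Branch 2: length 10, Nim-value = 10
Branch 3: length 6, Nim-value = 6
Total Nim-value = XOR of all branch values:
0 XOR 6 = 6
6 XOR 10 = 12
12 XOR 6 = 10
Nim-value of the tree = 10

10


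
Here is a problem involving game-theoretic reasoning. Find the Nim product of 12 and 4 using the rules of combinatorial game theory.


Nim multiplication is bilinear over XOR: (u XOR v) * w = (u*w) XOR (v*w).
So we split each operand into its bit components and XOR the pairwise Nim products.
12 = 4 + 8 (as XOR of powers of 2).
4 = 4 (as XOR of powers of 2).
Using the standard Nim-product table on single bits:
  2*2 = 3,   2*4 = 8,   2*8 = 12,
  4*4 = 6,   4*8 = 11,  8*8 = 13,
and  1*x = x (identity), k*l = l*k (commutative).
Pairwise Nim products:
  4 * 4 = 6
  8 * 4 = 11
XOR them: 6 XOR 11 = 13.
Result: 12 * 4 = 13 (in Nim).

13


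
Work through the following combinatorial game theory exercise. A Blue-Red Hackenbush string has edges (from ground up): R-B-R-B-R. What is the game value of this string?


Edges (from ground): R-B-R-B-R
By Berlekamp's sign-expansion rule, a Blue-Red Hackenbush stalk has the value of the surreal number whose sign sequence is the edge sequence with B -> + and R -> -.
Sign sequence: -+-+-
Trace the sign expansion in the surreal number tree, starting from 0:
Edge 1: R (sign -) -> bounds (-inf, 0), value = -1
Edge 2: B (sign +) -> bounds (-1, 0), value = -1/2
Edge 3: R (sign -) -> bounds (-1, -1/2), value = -3/4
Edge 4: B (sign +) -> bounds (-3/4, -1/2), value = -5/8
Edge 5: R (sign -) -> bounds (-3/4, -5/8), value = -11/16
Game value = -11/16

-11/16


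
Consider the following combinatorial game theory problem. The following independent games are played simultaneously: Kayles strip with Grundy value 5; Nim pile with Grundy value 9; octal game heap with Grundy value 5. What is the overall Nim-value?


By the Sprague-Grundy theorem, the Grundy value of a sum of games is the XOR of individual Grundy values.
Kayles strip: Grundy value = 5. Running XOR: 0 XOR 5 = 5
Nim pile: Grundy value = 9. Running XOR: 5 XOR 9 = 12
octal game heap: Grundy value = 5. Running XOR: 12 XOR 5 = 9
The combined Grundy value is 9.

9


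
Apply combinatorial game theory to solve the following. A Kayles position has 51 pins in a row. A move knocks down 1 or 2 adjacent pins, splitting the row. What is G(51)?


Kayles: a move removes 1 or 2 adjacent pins from a contiguous row.
Removing pins from a row of k leaves two independent rows (a, b) with a + b = k - 1 (one pin) or a + b = k - 2 (two pins); an end removal gives a = 0.
By Sprague-Grundy, G(k) = mex{ G(a) XOR G(b) } over all these splits. G(0) = 0.
G(1): splits (0,0):0^0=0 -> mex({0}) = 1
G(2): splits (0,1):0^1=1 (0,0):0^0=0 -> mex({0, 1}) = 2
G(3): splits (0,2):0^2=2 (1,1):1^1=0 (0,1):0^1=1 -> mex({0, 1, 2}) = 3
G(4): splits (0,3):0^3=3 (1,2):1^2=3 (0,2):0^2=2 (1,1):1^1=0 -> mex({0, 2, 3}) = 1
G(5): splits (0,4):0^1=1 (1,3):1^3=2 (2,2):2^2=0 (0,3):0^3=3 (1,2):1^2=3 -> mex({0, 1, 2, 3}) = 4
G(6) = mex({0, 1, 2, 4}) = 3
G(7) = mex({0, 1, 3, 4, 5}) = 2
G(8) = mex({0, 2, 3, 5, 6}) = 1
G(9) = mex({0, 1, 2, 3, 6, 7}) = 4
G(10) = mex({0, 1, 3, 4, 5, 7}) = 2
G(11) = mex({0, 1, 2, 3, 4, 5}) = 6
G(12) = mex({0, 1, 2, 3, 5, 6, 7}) = 4
G(13) = mex({0, 2, 3, 4, 6, 7}) = 1
G(14) = mex({0, 1, 4, 5, 6, 7}) = 2
G(15) = mex({0, 1, 2, 3, 4, 5, 6}) = 7
G(16) = mex({0, 2, 3, 5, 6, 7}) = 1
G(17) = mex({0, 1, 2, 3, 5, 6, 7}) = 4
G(18) = mex({0, 1, 2, 4, 5, 6}) = 3
G(19) = mex({0, 1, 3, 4, 5, 7}) = 2
G(20) = mex({0, 2, 3, 4, 5, 6, 7}) = 1
G(21) = mex({0, 1, 2, 3, 5, 6, 7}) = 4
G(22) = mex({0, 1, 2, 3, 4, 5, 7}) = 6
G(23) = mex({0, 1, 2, 3, 4, 5, 6}) = 7
G(24) = mex({0, 1, 2, 3, 5, 6, 7}) = 4
G(25) = mex({0, 2, 3, 4, 6, 7}) = 1
G(26) = mex({0, 1, 3, 4, 5, 6, 7}) = 2
G(27) = mex({0, 1, 2, 3, 4, 5, 6, 7}) = 8
G(28) = mex({0, 1, 2, 3, 4, 6, 7, 8}) = 5
G(29) = mex({0, 1, 2, 3, 5, 6, 7, 8, 9}) = 4
G(30) = mex({0, 1, 2, 3, 4, 5, 6, 9, 10}) = 7
G(31) = mex({0, 1, 3, 4, 5, 7, 10, 11}) = 2
G(32) = mex({0, 2, 3, 4, 5, 6, 7, 9, 11}) = 1
G(33) = mex({0, 1, 2, 3, 4, 5, 6, 7, 9, 12}) = 8
G(34) = mex({0, 1, 2, 3, 4, 5, 7, 8, 11, 12}) = 6
G(35) = mex({0, 1, 2, 3, 4, 5, 6, 8, 9, 10, 11}) = 7
G(36) = mex({0, 1, 2, 3, 5, 6, 7, 9, 10}) = 4
G(37) = mex({0, 2, 3, 4, 6, 7, 9, 10, 11, 12}) = 1
G(38) = mex({0, 1, 3, 4, 5, 6, 7, 9, 10, 11, 12}) = 2
G(39) = mex({0, 1, 2, 4, 5, 6, 7, 9, 10, 12, 14}) = 3
G(40) = mex({0, 2, 3, 4, 6, 7, 11, 12, 14}) = 1
G(41) = mex({0, 1, 2, 3, 5, 6, 7, 9, 10, 11, 12}) = 4
G(42) = mex({0, 1, 2, 3, 4, 5, 6, 9, 10}) = 7
G(43) = mex({0, 1, 3, 4, 5, 7, 9, 10, 12, 15}) = 2
G(44) = mex({0, 2, 3, 4, 5, 6, 7, 9, 10, 12, 15}) = 1
G(45) = mex({0, 1, 2, 3, 4, 5, 6, 7, 9, 10, 12, 14}) = 8
G(46) = mex({0, 1, 3, 4, 5, 7, 8, 11, 12, 14}) = 2
G(47) = mex({0, 1, 2, 3, 4, 5, 6, 8, 9, 10, 11, 12}) = 7
G(48) = mex({0, 1, 2, 3, 5, 6, 7, 9, 10}) = 4
G(49) = mex({0, 2, 3, 4, 6, 7, 9, 10, 11, 12, 15}) = 1
G(50) = mex({0, 1, 4, 5, 6, 7, 9, 11, 12, 14, 15}) = 2
G(51) = mex({0, 1, 2, 3, 4, 5, 6, 7, 9, 12, 14, 15}) = 8
Therefore G(51) = 8.

8


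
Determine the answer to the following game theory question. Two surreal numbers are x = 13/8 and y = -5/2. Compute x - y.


x = 13/8, y = -5/2
Converting to common denominator: 8
x = 13/8, y = -20/8
x - y = 13/8 - -5/2 = 33/8

33/8


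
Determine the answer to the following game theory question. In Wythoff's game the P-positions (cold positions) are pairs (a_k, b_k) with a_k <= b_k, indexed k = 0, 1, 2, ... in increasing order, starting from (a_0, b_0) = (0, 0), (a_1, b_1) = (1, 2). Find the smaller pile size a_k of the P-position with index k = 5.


By Wythoff's theorem, a_k = floor(k * phi) and b_k = floor(k * phi^2) = a_k + k, where phi = (1 + sqrt(5))/2 is the golden ratio.
phi = (1 + sqrt(5))/2 = 1.618034
k = 5
k * phi = 5 * 1.618034 = 8.090170
a_5 = floor(k * phi) = 8

8


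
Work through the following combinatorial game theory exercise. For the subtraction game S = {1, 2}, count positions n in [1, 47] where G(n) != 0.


Subtraction set S = {1, 2}, so G(n) = n mod 3.
G(n) = 0 when n is a multiple of 3.
Multiples of 3 in [1, 47]: 15
N-positions (nonzero Grundy) = 47 - 15 = 32

32


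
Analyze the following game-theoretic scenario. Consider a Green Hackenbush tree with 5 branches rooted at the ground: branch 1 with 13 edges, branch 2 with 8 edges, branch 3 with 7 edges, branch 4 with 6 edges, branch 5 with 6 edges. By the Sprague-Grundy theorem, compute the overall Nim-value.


The tree has 5 branches from the ground vertex.
In Green Hackenbush, the Nim-value of a simple path of length k is k.
Branch 1: length 13, Nim-value = 13
Branch 2: length 8, Nim-value = 8
Branch 3: length 7, Nim-value = 7
Branch 4: length 6, Nim-value = 6
Branch 5: length 6, Nim-value = 6
Total Nim-value = XOR of all branch values:
0 XOR 13 = 13
13 XOR 8 = 5
5 XOR 7 = 2
2 XOR 6 = 4
4 XOR 6 = 2
Nim-value of the tree = 2

2


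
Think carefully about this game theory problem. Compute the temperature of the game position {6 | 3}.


The game is {6 | 3}, a switch {a | b} with numbers a > b.
Cooling {a | b} by t gives {a - t | b + t}, which stops being hot when a - t = b + t, i.e. at t = (a - b)/2. So the temperature of a switch is (a - b)/2.
Temperature = (Left option - Right option) / 2
= (6 - (3)) / 2
= 3 / 2
= 3/2

3/2


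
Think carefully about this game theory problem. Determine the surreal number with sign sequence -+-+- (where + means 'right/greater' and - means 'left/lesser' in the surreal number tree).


Sign expansion: -+-+-
Rule: track bounds (lo, hi), initially (-inf, +inf). On '+', the current value becomes lo and we move to the simplest number in (value, hi): value + 1 if hi = +inf, otherwise the midpoint (value + hi)/2. On '-', the current value becomes hi and we move to value - 1 if lo = -inf, otherwise the midpoint (lo + value)/2.
Start at 0.
Step 1: sign = -, move left. Bounds: (-inf, 0). Value = -1
Step 2: sign = +, move right. Bounds: (-1, 0). Value = -1/2
Step 3: sign = -, move left. Bounds: (-1, -1/2). Value = -3/4
Step 4: sign = +, move right. Bounds: (-3/4, -1/2). Value = -5/8
Step 5: sign = -, move left. Bounds: (-3/4, -5/8). Value = -11/16
The surreal number with sign expansion -+-+- is -11/16.

-11/16


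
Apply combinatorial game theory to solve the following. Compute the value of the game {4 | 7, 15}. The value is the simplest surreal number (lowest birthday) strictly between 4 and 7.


Left options: {4}, max = 4
Right options: {7, 15}, min = 7
All options are numbers and max(Left) < min(Right), so by the simplicity theorem the value is the simplest (earliest-born) number strictly between 4 and 7.
Integers 5 through 6 all lie strictly between 4 and 7.
Among integers, the simplest (lowest birthday = smallest |n|; 0 is born on day 0, +-n on day n) is 5.
No non-integer in the interval can be simpler: if x is a non-integer in the interval, then floor(x) or ceil(x) also lies in the interval (the interval contains an integer), and both are proper prefixes of x's sign expansion, i.e. born earlier. So the game value is 5.
Game value = 5

5


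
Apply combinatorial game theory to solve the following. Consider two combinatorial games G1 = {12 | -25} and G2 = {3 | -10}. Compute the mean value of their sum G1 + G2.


G1 = {12 | -25}, G2 = {3 | -10}
Each is a switch {a | b} with numbers a > b; its mean value is (a + b)/2, and mean value is additive over game sums: m(G1 + G2) = m(G1) + m(G2).
Mean of G1 = (12 + (-25))/2 = -13/2 = -13/2
Mean of G2 = (3 + (-10))/2 = -7/2 = -7/2
Mean of G1 + G2 = -13/2 + -7/2 = -10

-10


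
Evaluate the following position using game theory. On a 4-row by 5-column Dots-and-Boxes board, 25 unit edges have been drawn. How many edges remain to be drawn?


Grid: 4 x 5 boxes, i.e. 5 rows and 6 columns of dots.
Horizontal edges: (rows + 1) * cols = 5 * 5 = 25
Vertical edges: rows * (cols + 1) = 4 * 6 = 24
Total edges: 25 + 24 = 49
Edges drawn: 25
Remaining: 49 - 25 = 24

24


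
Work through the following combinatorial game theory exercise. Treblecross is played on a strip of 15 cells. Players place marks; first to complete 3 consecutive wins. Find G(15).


Treblecross: place X on empty cells; 3-in-a-row wins.
Playing within two cells of an existing X lets the opponent win at once, so sensible play treats the cells i-2..i+2 around each X as dead. The player left with no safe cell loses, so this is a normal-play take-away game on strips of safe cells.
Placing X at cell i (0-indexed) of a strip of k safe cells leaves independent strips of sizes max(0, i-2) and max(0, k-i-3). Hence G(k) = mex{ G(max(0,i-2)) XOR G(max(0,k-i-3)) : 0 <= i < k }, with G(0) = 0.
G(1): splits (0,0):0^0=0 -> mex({0}) = 1
G(2): splits (0,0):0^0=0 -> mex({0}) = 1
G(3): splits (0,0):0^0=0 -> mex({0}) = 1
G(4): splits (0,1):0^1=1 (0,0):0^0=0 -> mex({0, 1}) = 2
G(5): splits (0,2):0^1=1 (0,1):0^1=1 (0,0):0^0=0 -> mex({0, 1}) = 2
G(6) = mex({1}) = 0
G(7) = mex({0, 1, 2}) = 3
G(8) = mex({0, 1, 2}) = 3
G(9) = mex({0, 2}) = 1
G(10) = mex({0, 2, 3}) = 1
G(11) = mex({0, 3}) = 1
G(12) = mex({1, 3}) = 0
G(13) = mex({0, 1, 2, 3}) = 4
G(14) = mex({0, 1, 2}) = 3
G(15) = mex({0, 1, 2}) = 3
Therefore G(15) = 3.

3


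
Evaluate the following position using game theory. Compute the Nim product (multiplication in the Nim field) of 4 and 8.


Nim multiplication is bilinear over XOR: (u XOR v) * w = (u*w) XOR (v*w).
So we split each operand into its bit components and XOR the pairwise Nim products.
4 = 4 (as XOR of powers of 2).
8 = 8 (as XOR of powers of 2).
Using the standard Nim-product table on single bits:
  2*2 = 3,   2*4 = 8,   2*8 = 12,
  4*4 = 6,   4*8 = 11,  8*8 = 13,
and  1*x = x (identity), k*l = l*k (commutative).
Pairwise Nim products:
  4 * 8 = 11
XOR them: 11 = 11.
Result: 4 * 8 = 11 (in Nim).

11


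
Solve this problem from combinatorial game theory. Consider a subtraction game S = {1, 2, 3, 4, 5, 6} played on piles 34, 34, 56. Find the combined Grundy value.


Subtraction set: {1, 2, 3, 4, 5, 6}
For this subtraction set, G(n) = n mod 7 (period = max + 1 = 7).
Pile 1 (size 34): G(34) = 34 mod 7 = 6
Pile 2 (size 34): G(34) = 34 mod 7 = 6
Pile 3 (size 56): G(56) = 56 mod 7 = 0
Total Grundy value = XOR of all: 6 XOR 6 XOR 0 = 0

0


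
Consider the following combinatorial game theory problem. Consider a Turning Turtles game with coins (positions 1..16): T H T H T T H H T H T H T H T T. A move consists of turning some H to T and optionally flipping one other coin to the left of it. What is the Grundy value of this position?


Coins: T H T H T T H H T H T H T H T T
Key fact: a single head at position k behaves exactly like a Nim heap of size k (turning it to T and optionally flipping a coin at j < k corresponds to moving the heap from k to j, or to 0), and heads combine as a disjunctive sum (two heads at the same place would cancel, matching j XOR j = 0). So the Nim-value is the XOR of the 1-indexed positions of the heads.
Face-up positions (1-indexed): [2, 4, 7, 8, 10, 12, 14]
XOR 0 with 2: 0 XOR 2 = 2
XOR 2 with 4: 2 XOR 4 = 6
XOR 6 with 7: 6 XOR 7 = 1
XOR 1 with 8: 1 XOR 8 = 9
XOR 9 with 10: 9 XOR 10 = 3
XOR 3 with 12: 3 XOR 12 = 15
XOR 15 with 14: 15 XOR 14 = 1
Nim-value = 1

1


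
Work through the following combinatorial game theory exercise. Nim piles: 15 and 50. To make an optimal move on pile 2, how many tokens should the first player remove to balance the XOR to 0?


Piles: 15 and 50
Current XOR: 15 XOR 50 = 61 (non-zero, so this is an N-position).
To make the XOR zero, we need to find a move that balances the piles.
For pile 2 (size 50): target = 50 XOR 61 = 15
We reduce pile 2 from 50 to 15.
Tokens removed: 50 - 15 = 35
Verification: 15 XOR 15 = 0

35


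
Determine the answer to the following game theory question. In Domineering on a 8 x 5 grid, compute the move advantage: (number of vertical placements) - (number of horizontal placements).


Board is 8 x 5 (rows x cols).
Left (vertical) placements: (rows-1) * cols = 7 * 5 = 35
Right (horizontal) placements: rows * (cols-1) = 8 * 4 = 32
Advantage = Left - Right = 35 - 32 = 3

3


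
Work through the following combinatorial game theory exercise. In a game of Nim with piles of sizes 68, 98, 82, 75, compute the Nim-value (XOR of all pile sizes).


We need the XOR (exclusive or) of all pile sizes.
After XOR-ing pile 1 (size 68): 0 XOR 68 = 68
After XOR-ing pile 2 (size 98): 68 XOR 98 = 38
After XOR-ing pile 3 (size 82): 38 XOR 82 = 116
After XOR-ing pile 4 (size 75): 116 XOR 75 = 63
The Nim-value of this position is 63.

63


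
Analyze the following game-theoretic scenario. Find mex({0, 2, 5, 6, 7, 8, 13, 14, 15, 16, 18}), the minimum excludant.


Set = {0, 2, 5, 6, 7, 8, 13, 14, 15, 16, 18}
0 is in the set.
1 is NOT in the set. This is the mex.
mex = 1

1
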